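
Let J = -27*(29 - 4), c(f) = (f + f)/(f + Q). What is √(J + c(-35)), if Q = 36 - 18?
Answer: I*√193885/17 ≈ 25.901*I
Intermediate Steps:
Q = 18
c(f) = 2*f/(18 + f) (c(f) = (f + f)/(f + 18) = (2*f)/(18 + f) = 2*f/(18 + f))
J = -675 (J = -27*25 = -675)
√(J + c(-35)) = √(-675 + 2*(-35)/(18 - 35)) = √(-675 + 2*(-35)/(-17)) = √(-675 + 2*(-35)*(-1/17)) = √(-675 + 70/17) = √(-11405/17) = I*√193885/17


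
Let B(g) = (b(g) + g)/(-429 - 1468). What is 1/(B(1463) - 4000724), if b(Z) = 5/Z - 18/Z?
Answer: -2775311/11103255465520 ≈ -2.4995e-7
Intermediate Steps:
b(Z) = -13/Z
B(g) = -g/1897 + 13/(1897*g) (B(g) = (-13/g + g)/(-429 - 1468) = (g - 13/g)/(-1897) = (g - 13/g)*(-1/1897) = -g/1897 + 13/(1897*g))
1/(B(1463) - 4000724) = 1/((1/1897)*(13 - 1*1463²)/1463 - 4000724) = 1/((1/1897)*(1/1463)*(13 - 1*2140369) - 4000724) = 1/((1/1897)*(1/1463)*(13 - 2140369) - 4000724) = 1/((1/1897)*(1/1463)*(-2140356) - 4000724) = 1/(-2140356/2775311 - 4000724) = 1/(-11103255465520/2775311) = -2775311/11103255465520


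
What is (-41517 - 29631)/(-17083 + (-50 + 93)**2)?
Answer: 11858/2539 ≈ 4.6703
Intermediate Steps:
(-41517 - 29631)/(-17083 + (-50 + 93)**2) = -71148/(-17083 + 43**2) = -71148/(-17083 + 1849) = -71148/(-15234) = -71148*(-1/15234) = 11858/2539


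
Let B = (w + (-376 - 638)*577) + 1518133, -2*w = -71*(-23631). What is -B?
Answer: -188309/2 ≈ -94155.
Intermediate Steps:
w = -1677801/2 (w = -(-71)*(-23631)/2 = -½*1677801 = -1677801/2 ≈ -8.3890e+5)
B = 188309/2 (B = (-1677801/2 + (-376 - 638)*577) + 1518133 = (-1677801/2 - 1014*577) + 1518133 = (-1677801/2 - 585078) + 1518133 = -2847957/2 + 1518133 = 188309/2 ≈ 94155.)
-B = -1*188309/2 = -188309/2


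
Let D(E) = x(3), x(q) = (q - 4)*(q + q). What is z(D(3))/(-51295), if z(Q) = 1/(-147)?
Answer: 1/7540365 ≈ 1.3262e-7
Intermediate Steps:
x(q) = 2*q*(-4 + q) (x(q) = (-4 + q)*(2*q) = 2*q*(-4 + q))
D(E) = -6 (D(E) = 2*3*(-4 + 3) = 2*3*(-1) = -6)
z(Q) = -1/147
z(D(3))/(-51295) = -1/147/(-51295) = -1/147*(-1/51295) = 1/7540365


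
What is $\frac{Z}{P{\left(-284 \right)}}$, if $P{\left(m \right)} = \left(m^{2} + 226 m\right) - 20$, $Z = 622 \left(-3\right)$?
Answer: $- \frac{311}{2742} \approx -0.11342$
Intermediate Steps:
$Z = -1866$
$P{\left(m \right)} = -20 + m^{2} + 226 m$
$\frac{Z}{P{\left(-284 \right)}} = - \frac{1866}{-20 + \left(-284\right)^{2} + 226 \left(-284\right)} = - \frac{1866}{-20 + 80656 - 64184} = - \frac{1866}{16452} = \left(-1866\right) \frac{1}{16452} = - \frac{311}{2742}$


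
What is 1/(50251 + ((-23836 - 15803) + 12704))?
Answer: 1/23316 ≈ 4.2889e-5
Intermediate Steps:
1/(50251 + ((-23836 - 15803) + 12704)) = 1/(50251 + (-39639 + 12704)) = 1/(50251 - 26935) = 1/23316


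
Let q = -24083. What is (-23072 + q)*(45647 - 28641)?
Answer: -801917930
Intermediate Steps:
(-23072 + q)*(45647 - 28641) = (-23072 - 24083)*(45647 - 28641) = -47155*17006 = -801917930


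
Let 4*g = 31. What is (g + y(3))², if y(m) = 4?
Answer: 2209/16 ≈ 138.06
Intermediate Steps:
g = 31/4 (g = (¼)*31 = 31/4 ≈ 7.7500)
(g + y(3))² = (31/4 + 4)² = (47/4)² = 2209/16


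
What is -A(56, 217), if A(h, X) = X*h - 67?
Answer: -12085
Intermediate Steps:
A(h, X) = -67 + X*h
-A(56, 217) = -(-67 + 217*56) = -(-67 + 12152) = -1*12085 = -12085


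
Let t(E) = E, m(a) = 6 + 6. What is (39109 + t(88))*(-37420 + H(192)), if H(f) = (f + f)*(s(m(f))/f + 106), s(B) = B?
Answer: 129663676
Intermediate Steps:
m(a) = 12
H(f) = 2*f*(106 + 12/f) (H(f) = (f + f)*(12/f + 106) = (2*f)*(106 + 12/f) = 2*f*(106 + 12/f))
(39109 + t(88))*(-37420 + H(192)) = (39109 + 88)*(-37420 + (24 + 212*192)) = 39197*(-37420 + (24 + 40704)) = 39197*(-37420 + 40728) = 39197*3308 = 129663676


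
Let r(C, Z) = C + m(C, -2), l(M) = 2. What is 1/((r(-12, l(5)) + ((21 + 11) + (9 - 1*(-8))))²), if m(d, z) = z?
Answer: 1/1225 ≈ 0.00081633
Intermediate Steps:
r(C, Z) = -2 + C (r(C, Z) = C - 2 = -2 + C)
1/((r(-12, l(5)) + ((21 + 11) + (9 - 1*(-8))))²) = 1/(((-2 - 12) + ((21 + 11) + (9 - 1*(-8))))²) = 1/((-14 + (32 + (9 + 8)))²) = 1/((-14 + (32 + 17))²) = 1/((-14 + 49)²) = 1/(35²) = 1/1225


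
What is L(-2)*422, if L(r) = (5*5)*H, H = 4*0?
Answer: 0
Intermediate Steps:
H = 0
L(r) = 0 (L(r) = (5*5)*0 = 25*0 = 0)
L(-2)*422 = 0*422 = 0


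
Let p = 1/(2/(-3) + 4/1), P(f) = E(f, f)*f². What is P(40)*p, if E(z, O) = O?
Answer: 19200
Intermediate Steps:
P(f) = f³ (P(f) = f*f² = f³)
p = 3/10 (p = 1/(2*(-⅓) + 4*1) = 1/(-⅔ + 4) = 1/(10/3) = 3/10 ≈ 0.30000)
P(40)*p = 40³*(3/10) = 64000*(3/10) = 19200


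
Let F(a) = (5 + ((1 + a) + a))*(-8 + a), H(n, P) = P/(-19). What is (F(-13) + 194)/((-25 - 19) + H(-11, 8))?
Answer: -5833/422 ≈ -13.822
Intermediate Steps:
H(n, P) = -P/19 (H(n, P) = P*(-1/19) = -P/19)
F(a) = (-8 + a)*(6 + 2*a) (F(a) = (5 + (1 + 2*a))*(-8 + a) = (6 + 2*a)*(-8 + a) = (-8 + a)*(6 + 2*a))
(F(-13) + 194)/((-25 - 19) + H(-11, 8)) = ((-48 - 10*(-13) + 2*(-13)²) + 194)/((-25 - 19) - 1/19*8) = ((-48 + 130 + 2*169) + 194)/((-25 - 1*19) - 8/19) = ((-48 + 130 + 338) + 194)/((-25 - 19) - 8/19) = (420 + 194)/(-44 - 8/19) = 614/(-844/19) = -19/844*614 = -5833/422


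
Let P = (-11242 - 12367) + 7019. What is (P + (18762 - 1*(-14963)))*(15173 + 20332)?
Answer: 608378175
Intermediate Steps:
P = -16590 (P = -23609 + 7019 = -16590)
(P + (18762 - 1*(-14963)))*(15173 + 20332) = (-16590 + (18762 - 1*(-14963)))*(15173 + 20332) = (-16590 + (18762 + 14963))*35505 = (-16590 + 33725)*35505 = 17135*35505 = 608378175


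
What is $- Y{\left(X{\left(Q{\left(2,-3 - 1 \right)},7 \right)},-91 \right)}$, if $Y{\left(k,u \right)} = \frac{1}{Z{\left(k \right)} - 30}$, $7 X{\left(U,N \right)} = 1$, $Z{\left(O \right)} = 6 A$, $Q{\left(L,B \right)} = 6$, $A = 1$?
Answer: $\frac{1}{24} \approx 0.041667$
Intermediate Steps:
$Z{\left(O \right)} = 6$ ($Z{\left(O \right)} = 6 \cdot 1 = 6$)
$X{\left(U,N \right)} = \frac{1}{7}$ ($X{\left(U,N \right)} = \frac{1}{7} \cdot 1 = \frac{1}{7}$)
$Y{\left(k,u \right)} = - \frac{1}{24}$ ($Y{\left(k,u \right)} = \frac{1}{6 - 30} = \frac{1}{-24} = - \frac{1}{24}$)
$- Y{\left(X{\left(Q{\left(2,-3 - 1 \right)},7 \right)},-91 \right)} = \left(-1\right) \left(- \frac{1}{24}\right) = \frac{1}{24}$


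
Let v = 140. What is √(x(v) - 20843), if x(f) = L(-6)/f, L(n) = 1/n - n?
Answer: I*√3001386/12 ≈ 144.37*I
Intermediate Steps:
x(f) = 35/(6*f) (x(f) = (1/(-6) - 1*(-6))/f = (-⅙ + 6)/f = 35/(6*f))
√(x(v) - 20843) = √((35/6)/140 - 20843) = √((35/6)*(1/140) - 20843) = √(1/24 - 20843) = √(-500231/24) = I*√3001386/12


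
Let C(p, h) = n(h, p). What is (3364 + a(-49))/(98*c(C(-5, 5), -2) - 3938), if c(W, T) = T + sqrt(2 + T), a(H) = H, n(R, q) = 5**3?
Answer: -85/106 ≈ -0.80189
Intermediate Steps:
n(R, q) = 125
C(p, h) = 125
(3364 + a(-49))/(98*c(C(-5, 5), -2) - 3938) = (3364 - 49)/(98*(-2 + sqrt(2 - 2)) - 3938) = 3315/(98*(-2 + sqrt(0)) - 3938) = 3315/(98*(-2 + 0) - 3938) = 3315/(98*(-2) - 3938) = 3315/(-196 - 3938) = 3315/(-4134) = 3315*(-1/4134) = -85/106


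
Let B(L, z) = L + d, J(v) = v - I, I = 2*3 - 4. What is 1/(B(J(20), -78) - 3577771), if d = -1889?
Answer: -1/3579642 ≈ -2.7936e-7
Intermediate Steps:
I = 2 (I = 6 - 4 = 2)
J(v) = -2 + v (J(v) = v - 1*2 = v - 2 = -2 + v)
B(L, z) = -1889 + L (B(L, z) = L - 1889 = -1889 + L)
1/(B(J(20), -78) - 3577771) = 1/((-1889 + (-2 + 20)) - 3577771) = 1/((-1889 + 18) - 3577771) = 1/(-1871 - 3577771) = 1/(-3579642) = -1/3579642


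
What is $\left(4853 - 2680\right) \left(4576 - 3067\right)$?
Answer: $3279057$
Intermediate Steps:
$\left(4853 - 2680\right) \left(4576 - 3067\right) = 2173 \cdot 1509 = 3279057$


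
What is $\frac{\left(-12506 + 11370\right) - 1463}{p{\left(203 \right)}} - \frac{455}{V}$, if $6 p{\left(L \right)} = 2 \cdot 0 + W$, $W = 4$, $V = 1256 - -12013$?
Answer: $- \frac{103459303}{26538} \approx -3898.5$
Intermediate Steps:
$V = 13269$ ($V = 1256 + 12013 = 13269$)
$p{\left(L \right)} = \frac{2}{3}$ ($p{\left(L \right)} = \frac{2 \cdot 0 + 4}{6} = \frac{0 + 4}{6} = \frac{1}{6} \cdot 4 = \frac{2}{3}$)
$\frac{\left(-12506 + 11370\right) - 1463}{p{\left(203 \right)}} - \frac{455}{V} = \frac{\left(-12506 + 11370\right) - 1463}{\frac{2}{3}} - \frac{455}{13269} = \left(-1136 - 1463\right) \frac{3}{2} - \frac{455}{13269} = \left(-2599\right) \frac{3}{2} - \frac{455}{13269} = - \frac{7797}{2} - \frac{455}{13269} = - \frac{103459303}{26538}$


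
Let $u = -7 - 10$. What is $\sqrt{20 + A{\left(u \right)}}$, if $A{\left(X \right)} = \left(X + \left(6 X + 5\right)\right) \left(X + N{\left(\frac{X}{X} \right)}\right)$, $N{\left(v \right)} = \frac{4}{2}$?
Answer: $\sqrt{1730} \approx 41.593$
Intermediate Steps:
$u = -17$
$N{\left(v \right)} = 2$ ($N{\left(v \right)} = 4 \cdot \frac{1}{2} = 2$)
$A{\left(X \right)} = \left(2 + X\right) \left(5 + 7 X\right)$ ($A{\left(X \right)} = \left(X + \left(6 X + 5\right)\right) \left(X + 2\right) = \left(X + \left(5 + 6 X\right)\right) \left(2 + X\right) = \left(5 + 7 X\right) \left(2 + X\right) = \left(2 + X\right) \left(5 + 7 X\right)$)
$\sqrt{20 + A{\left(u \right)}} = \sqrt{20 + \left(10 + 7 \left(-17\right)^{2} + 19 \left(-17\right)\right)} = \sqrt{20 + \left(10 + 7 \cdot 289 - 323\right)} = \sqrt{20 + \left(10 + 2023 - 323\right)} = \sqrt{20 + 1710} = \sqrt{1730}$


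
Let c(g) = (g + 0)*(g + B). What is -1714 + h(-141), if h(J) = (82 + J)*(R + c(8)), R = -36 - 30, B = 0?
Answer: -1596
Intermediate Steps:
R = -66
c(g) = g² (c(g) = (g + 0)*(g + 0) = g*g = g²)
h(J) = -164 - 2*J (h(J) = (82 + J)*(-66 + 8²) = (82 + J)*(-66 + 64) = (82 + J)*(-2) = -164 - 2*J)
-1714 + h(-141) = -1714 + (-164 - 2*(-141)) = -1714 + (-164 + 282) = -1714 + 118 = -1596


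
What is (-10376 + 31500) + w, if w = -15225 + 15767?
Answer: 21666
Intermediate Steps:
w = 542
(-10376 + 31500) + w = (-10376 + 31500) + 542 = 21124 + 542 = 21666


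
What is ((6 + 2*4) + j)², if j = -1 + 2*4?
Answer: 441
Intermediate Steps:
j = 7 (j = -1 + 8 = 7)
((6 + 2*4) + j)² = ((6 + 2*4) + 7)² = ((6 + 8) + 7)² = (14 + 7)² = 21² = 441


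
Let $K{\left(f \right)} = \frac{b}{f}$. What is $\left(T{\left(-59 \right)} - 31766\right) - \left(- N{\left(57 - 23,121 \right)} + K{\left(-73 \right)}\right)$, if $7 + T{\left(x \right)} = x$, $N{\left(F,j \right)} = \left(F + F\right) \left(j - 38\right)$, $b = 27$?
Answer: $- \frac{1911697}{73} \approx -26188.0$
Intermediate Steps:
$N{\left(F,j \right)} = 2 F \left(-38 + j\right)$
$T{\left(x \right)} = -7 + x$
$K{\left(f \right)} = \frac{27}{f}$
$\left(T{\left(-59 \right)} - 31766\right) - \left(- N{\left(57 - 23,121 \right)} + K{\left(-73 \right)}\right) = \left(\left(-7 - 59\right) - 31766\right) - \left(- \frac{27}{73} - 2 \left(57 - 23\right) \left(-38 + 121\right)\right) = \left(-66 - 31766\right) + \left(2 \cdot 34 \cdot 83 - 27 \left(- \frac{1}{73}\right)\right) = -31832 + \left(5644 - - \frac{27}{73}\right) = -31832 + \left(5644 + \frac{27}{73}\right) = -31832 + \frac{412039}{73} = - \frac{1911697}{73}$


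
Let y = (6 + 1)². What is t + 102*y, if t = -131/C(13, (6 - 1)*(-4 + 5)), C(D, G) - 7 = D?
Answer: 99829/20 ≈ 4991.5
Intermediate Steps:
C(D, G) = 7 + D
y = 49 (y = 7² = 49)
t = -131/20 (t = -131/(7 + 13) = -131/20 ≈ -6.5500)
t + 102*y = -131/20 + 102*49 = -131/20 + 4998 = 99829/20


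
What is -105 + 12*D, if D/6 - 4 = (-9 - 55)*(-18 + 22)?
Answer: -18249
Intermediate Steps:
D = -1512 (D = 24 + 6*((-9 - 55)*(-18 + 22)) = 24 + 6*(-64*4) = 24 + 6*(-256) = 24 - 1536 = -1512)
-105 + 12*D = -105 + 12*(-1512) = -105 - 18144 = -18249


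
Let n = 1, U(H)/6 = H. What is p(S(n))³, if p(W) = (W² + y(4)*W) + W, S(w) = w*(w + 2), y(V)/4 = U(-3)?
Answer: -8489664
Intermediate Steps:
U(H) = 6*H
y(V) = -72 (y(V) = 4*(6*(-3)) = 4*(-18) = -72)
S(w) = w*(2 + w)
p(W) = W² - 71*W (p(W) = (W² - 72*W) + W = W² - 71*W)
p(S(n))³ = ((1*(2 + 1))*(-71 + 1*(2 + 1)))³ = ((1*3)*(-71 + 1*3))³ = (3*(-71 + 3))³ = (3*(-68))³ = (-204)³ = -8489664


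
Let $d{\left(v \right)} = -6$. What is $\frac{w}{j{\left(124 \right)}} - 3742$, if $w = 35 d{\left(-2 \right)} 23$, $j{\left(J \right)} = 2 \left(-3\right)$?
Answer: $-2937$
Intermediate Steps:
$j{\left(J \right)} = -6$
$w = -4830$ ($w = 35 \left(-6\right) 23 = \left(-210\right) 23 = -4830$)
$\frac{w}{j{\left(124 \right)}} - 3742 = - \frac{4830}{-6} - 3742 = \left(-4830\right) \left(- \frac{1}{6}\right) - 3742 = 805 - 3742 = -2937$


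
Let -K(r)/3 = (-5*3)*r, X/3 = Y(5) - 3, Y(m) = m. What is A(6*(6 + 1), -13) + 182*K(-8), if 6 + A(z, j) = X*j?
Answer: -65604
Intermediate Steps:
X = 6 (X = 3*(5 - 3) = 3*2 = 6)
K(r) = 45*r (K(r) = -3*(-5*3)*r = -(-45)*r = 45*r)
A(z, j) = -6 + 6*j
A(6*(6 + 1), -13) + 182*K(-8) = (-6 + 6*(-13)) + 182*(45*(-8)) = (-6 - 78) + 182*(-360) = -84 - 65520 = -65604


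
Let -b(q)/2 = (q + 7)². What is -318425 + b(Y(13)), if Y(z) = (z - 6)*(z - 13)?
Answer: -318523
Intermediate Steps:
Y(z) = (-13 + z)*(-6 + z) (Y(z) = (-6 + z)*(-13 + z) = (-13 + z)*(-6 + z))
b(q) = -2*(7 + q)² (b(q) = -2*(q + 7)² = -2*(7 + q)²)
-318425 + b(Y(13)) = -318425 - 2*(7 + (78 + 13² - 19*13))² = -318425 - 2*(7 + (78 + 169 - 247))² = -318425 - 2*(7 + 0)² = -318425 - 2*7² = -318425 - 2*49 = -318425 - 98 = -318523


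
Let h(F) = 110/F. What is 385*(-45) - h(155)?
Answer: -537097/31 ≈ -17326.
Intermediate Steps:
385*(-45) - h(155) = 385*(-45) - 110/155 = -17325 - 110/155 = -17325 - 1*22/31 = -17325 - 22/31 = -537097/31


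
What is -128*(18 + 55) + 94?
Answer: -9250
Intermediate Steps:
-128*(18 + 55) + 94 = -128*73 + 94 = -9344 + 94 = -9250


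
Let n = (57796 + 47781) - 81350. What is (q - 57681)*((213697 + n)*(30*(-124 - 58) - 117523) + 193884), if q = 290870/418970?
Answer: 70711644645106772160/41897 ≈ 1.6878e+15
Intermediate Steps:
q = 29087/41897 (q = 290870*(1/418970) = 29087/41897 ≈ 0.69425)
n = 24227 (n = 105577 - 81350 = 24227)
(q - 57681)*((213697 + n)*(30*(-124 - 58) - 117523) + 193884) = (29087/41897 - 57681)*((213697 + 24227)*(30*(-124 - 58) - 117523) + 193884) = -2416631770*(237924*(30*(-182) - 117523) + 193884)/41897 = -2416631770*(237924*(-5460 - 117523) + 193884)/41897 = -2416631770*(237924*(-122983) + 193884)/41897 = -2416631770*(-29260607292 + 193884)/41897 = -2416631770/41897*(-29260413408) = 70711644645106772160/41897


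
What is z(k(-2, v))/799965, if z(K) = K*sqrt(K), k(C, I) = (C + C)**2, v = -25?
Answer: 64/799965 ≈ 8.0004e-5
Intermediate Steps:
k(C, I) = 4*C**2 (k(C, I) = (2*C)**2 = 4*C**2)
z(K) = K**(3/2)
z(k(-2, v))/799965 = (4*(-2)**2)**(3/2)/799965 = (4*4)**(3/2)*(1/799965) = 16**(3/2)*(1/799965) = 64*(1/799965) = 64/799965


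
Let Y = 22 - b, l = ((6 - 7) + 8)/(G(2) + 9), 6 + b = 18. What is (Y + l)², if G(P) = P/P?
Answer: 11449/100 ≈ 114.49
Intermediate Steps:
b = 12 (b = -6 + 18 = 12)
G(P) = 1
l = 7/10 (l = ((6 - 7) + 8)/(1 + 9) = (-1 + 8)/10 = 7*(⅒) = 7/10 ≈ 0.70000)
Y = 10 (Y = 22 - 1*12 = 22 - 12 = 10)
(Y + l)² = (10 + 7/10)² = (107/10)² = 11449/100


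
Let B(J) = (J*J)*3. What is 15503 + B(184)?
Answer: 117071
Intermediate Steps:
B(J) = 3*J**2 (B(J) = J**2*3 = 3*J**2)
15503 + B(184) = 15503 + 3*184**2 = 15503 + 3*33856 = 15503 + 101568 = 117071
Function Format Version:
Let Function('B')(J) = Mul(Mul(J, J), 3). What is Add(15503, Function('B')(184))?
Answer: 117071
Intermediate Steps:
Function('B')(J) = Mul(3, Pow(J, 2)) (Function('B')(J) = Mul(Pow(J, 2), 3) = Mul(3, Pow(J, 2)))
Add(15503, Function('B')(184)) = Add(15503, Mul(3, Pow(184, 2))) = Add(15503, Mul(3, 33856)) = Add(15503, 101568) = 117071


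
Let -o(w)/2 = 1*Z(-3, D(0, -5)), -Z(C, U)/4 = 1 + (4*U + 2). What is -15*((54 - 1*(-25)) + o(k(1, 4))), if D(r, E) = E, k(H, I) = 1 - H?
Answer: 855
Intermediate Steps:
Z(C, U) = -12 - 16*U (Z(C, U) = -4*(1 + (4*U + 2)) = -4*(1 + (2 + 4*U)) = -4*(3 + 4*U) = -12 - 16*U)
o(w) = -136 (o(w) = -2*(-12 - 16*(-5)) = -2*(-12 + 80) = -2*68 = -136)
-15*((54 - 1*(-25)) + o(k(1, 4))) = -15*((54 - 1*(-25)) - 136) = -15*((54 + 25) - 136) = -15*(79 - 136) = -15*(-57) = 855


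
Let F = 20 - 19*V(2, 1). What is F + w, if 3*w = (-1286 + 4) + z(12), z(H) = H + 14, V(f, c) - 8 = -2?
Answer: -1538/3 ≈ -512.67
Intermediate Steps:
V(f, c) = 6 (V(f, c) = 8 - 2 = 6)
z(H) = 14 + H
F = -94 (F = 20 - 19*6 = 20 - 114 = -94)
w = -1256/3 (w = ((-1286 + 4) + (14 + 12))/3 = (-1282 + 26)/3 = (⅓)*(-1256) = -1256/3 ≈ -418.67)
F + w = -94 - 1256/3 = -1538/3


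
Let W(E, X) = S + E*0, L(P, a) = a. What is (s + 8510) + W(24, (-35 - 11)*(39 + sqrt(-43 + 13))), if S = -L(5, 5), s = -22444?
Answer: -13939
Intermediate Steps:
S = -5 (S = -1*5 = -5)
W(E, X) = -5 (W(E, X) = -5 + E*0 = -5 + 0 = -5)
(s + 8510) + W(24, (-35 - 11)*(39 + sqrt(-43 + 13))) = (-22444 + 8510) - 5 = -13934 - 5 = -13939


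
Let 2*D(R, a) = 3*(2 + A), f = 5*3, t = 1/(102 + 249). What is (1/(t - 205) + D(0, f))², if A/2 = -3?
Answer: 186688805625/5177378116 ≈ 36.059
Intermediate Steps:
A = -6 (A = 2*(-3) = -6)
t = 1/351 ≈ 0.0028490
f = 15
D(R, a) = -6 (D(R, a) = (3*(2 - 6))/2 = (3*(-4))/2 = (½)*(-12) = -6)
(1/(t - 205) + D(0, f))² = (1/(1/351 - 205) - 6)² = (1/(-71954/351) - 6)² = (-351/71954 - 6)² = (-432075/71954)² = 186688805625/5177378116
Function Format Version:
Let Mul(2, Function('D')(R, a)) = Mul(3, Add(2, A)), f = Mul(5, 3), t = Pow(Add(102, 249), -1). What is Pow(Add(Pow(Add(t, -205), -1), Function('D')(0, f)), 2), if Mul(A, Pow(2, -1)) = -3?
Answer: Rational(186688805625, 5177378116) ≈ 36.059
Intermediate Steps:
A = -6 (A = Mul(2, -3) = -6)
t = Rational(1, 351) (t = Pow(351, -1) = Rational(1, 351) ≈ 0.0028490)
f = 15
Function('D')(R, a) = -6 (Function('D')(R, a) = Mul(Rational(1, 2), Mul(3, Add(2, -6))) = Mul(Rational(1, 2), Mul(3, -4)) = Mul(Rational(1, 2), -12) = -6)
Pow(Add(Pow(Add(t, -205), -1), Function('D')(0, f)), 2) = Pow(Add(Pow(Add(Rational(1, 351), -205), -1), -6), 2) = Pow(Add(Pow(Rational(-71954, 351), -1), -6), 2) = Pow(Add(Rational(-351, 71954), -6), 2) = Pow(Rational(-432075, 71954), 2) = Rational(186688805625, 5177378116)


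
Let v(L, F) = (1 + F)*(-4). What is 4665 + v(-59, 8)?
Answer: 4629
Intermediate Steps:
v(L, F) = -4 - 4*F
4665 + v(-59, 8) = 4665 + (-4 - 4*8) = 4665 + (-4 - 32) = 4665 - 36 = 4629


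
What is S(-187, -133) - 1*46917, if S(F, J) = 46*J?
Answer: -53035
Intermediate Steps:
S(-187, -133) - 1*46917 = 46*(-133) - 1*46917 = -6118 - 46917 = -53035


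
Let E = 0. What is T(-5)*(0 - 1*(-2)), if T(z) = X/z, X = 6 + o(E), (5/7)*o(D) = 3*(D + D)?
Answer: -12/5 ≈ -2.4000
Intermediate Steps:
o(D) = 42*D/5 (o(D) = 7*(3*(D + D))/5 = 7*(3*(2*D))/5 = 7*(6*D)/5 = 42*D/5)
X = 6 (X = 6 + (42/5)*0 = 6 + 0 = 6)
T(z) = 6/z
T(-5)*(0 - 1*(-2)) = (6/(-5))*(0 - 1*(-2)) = (6*(-⅕))*(0 + 2) = -6/5*2 = -12/5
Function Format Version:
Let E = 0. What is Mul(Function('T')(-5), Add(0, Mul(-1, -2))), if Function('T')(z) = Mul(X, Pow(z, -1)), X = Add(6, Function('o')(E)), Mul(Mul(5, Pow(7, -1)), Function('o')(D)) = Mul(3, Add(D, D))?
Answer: Rational(-12, 5) ≈ -2.4000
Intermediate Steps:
Function('o')(D) = Mul(Rational(42, 5), D) (Function('o')(D) = Mul(Rational(7, 5), Mul(3, Add(D, D))) = Mul(Rational(7, 5), Mul(3, Mul(2, D))) = Mul(Rational(7, 5), Mul(6, D)) = Mul(Rational(42, 5), D))
X = 6 (X = Add(6, Mul(Rational(42, 5), 0)) = Add(6, 0) = 6)
Function('T')(z) = Mul(6, Pow(z, -1))
Mul(Function('T')(-5), Add(0, Mul(-1, -2))) = Mul(Mul(6, Pow(-5, -1)), Add(0, Mul(-1, -2))) = Mul(Mul(6, Rational(-1, 5)), Add(0, 2)) = Mul(Rational(-6, 5), 2) = Rational(-12, 5)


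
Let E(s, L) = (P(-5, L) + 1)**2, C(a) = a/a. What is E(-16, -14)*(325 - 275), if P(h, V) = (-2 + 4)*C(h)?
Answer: 450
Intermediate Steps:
C(a) = 1
P(h, V) = 2 (P(h, V) = (-2 + 4)*1 = 2*1 = 2)
E(s, L) = 9 (E(s, L) = (2 + 1)**2 = 3**2 = 9)
E(-16, -14)*(325 - 275) = 9*(325 - 275) = 9*50 = 450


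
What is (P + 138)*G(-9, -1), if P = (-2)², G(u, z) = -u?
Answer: 1278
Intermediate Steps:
P = 4
(P + 138)*G(-9, -1) = (4 + 138)*(-1*(-9)) = 142*9 = 1278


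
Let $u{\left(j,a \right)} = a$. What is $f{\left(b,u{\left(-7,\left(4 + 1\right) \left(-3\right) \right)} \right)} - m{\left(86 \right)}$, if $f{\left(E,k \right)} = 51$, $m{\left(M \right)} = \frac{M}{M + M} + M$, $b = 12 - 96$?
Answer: $- \frac{71}{2} \approx -35.5$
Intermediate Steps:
$b = -84$ ($b = 12 - 96 = -84$)
$m{\left(M \right)} = \frac{1}{2} + M$ ($m{\left(M \right)} = \frac{M}{2 M} + M = \frac{1}{2 M} M + M = \frac{1}{2} + M$)
$f{\left(b,u{\left(-7,\left(4 + 1\right) \left(-3\right) \right)} \right)} - m{\left(86 \right)} = 51 - \left(\frac{1}{2} + 86\right) = 51 - \frac{173}{2} = - \frac{71}{2}$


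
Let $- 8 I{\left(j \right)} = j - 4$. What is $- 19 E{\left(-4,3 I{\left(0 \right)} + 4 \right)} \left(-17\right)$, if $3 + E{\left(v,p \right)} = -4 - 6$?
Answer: $-4199$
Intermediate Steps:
$I{\left(j \right)} = \frac{1}{2} - \frac{j}{8}$ ($I{\left(j \right)} = - \frac{j - 4}{8} = - \frac{-4 + j}{8} = \frac{1}{2} - \frac{j}{8}$)
$E{\left(v,p \right)} = -13$ ($E{\left(v,p \right)} = -3 - 10 = -13$)
$- 19 E{\left(-4,3 I{\left(0 \right)} + 4 \right)} \left(-17\right) = \left(-19\right) \left(-13\right) \left(-17\right) = 247 \left(-17\right) = -4199$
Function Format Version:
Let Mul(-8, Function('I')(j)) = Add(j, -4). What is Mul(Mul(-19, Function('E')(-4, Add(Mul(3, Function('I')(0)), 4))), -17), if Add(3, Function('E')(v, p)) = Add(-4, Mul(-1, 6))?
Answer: -4199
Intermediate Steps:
Function('I')(j) = Add(Rational(1, 2), Mul(Rational(-1, 8), j)) (Function('I')(j) = Mul(Rational(-1, 8), Add(j, -4)) = Mul(Rational(-1, 8), Add(-4, j)) = Add(Rational(1, 2), Mul(Rational(-1, 8), j)))
Function('E')(v, p) = -13 (Function('E')(v, p) = Add(-3, Add(-4, Mul(-1, 6))) = Add(-3, Add(-4, -6)) = Add(-3, -10) = -13)
Mul(Mul(-19, Function('E')(-4, Add(Mul(3, Function('I')(0)), 4))), -17) = Mul(Mul(-19, -13), -17) = Mul(247, -17) = -4199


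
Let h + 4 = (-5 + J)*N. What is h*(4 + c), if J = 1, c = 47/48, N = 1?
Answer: -239/6 ≈ -39.833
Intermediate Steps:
c = 47/48 (c = 47*(1/48) = 47/48 ≈ 0.97917)
h = -8 (h = -4 + (-5 + 1)*1 = -4 - 4*1 = -4 - 4 = -8)
h*(4 + c) = -8*(4 + 47/48) = -8*239/48 = -239/6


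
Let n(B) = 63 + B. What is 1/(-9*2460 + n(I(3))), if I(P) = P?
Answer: -1/22074 ≈ -4.5302e-5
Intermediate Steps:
1/(-9*2460 + n(I(3))) = 1/(-9*2460 + (63 + 3)) = 1/(-22140 + 66) = 1/(-22074) = -1/22074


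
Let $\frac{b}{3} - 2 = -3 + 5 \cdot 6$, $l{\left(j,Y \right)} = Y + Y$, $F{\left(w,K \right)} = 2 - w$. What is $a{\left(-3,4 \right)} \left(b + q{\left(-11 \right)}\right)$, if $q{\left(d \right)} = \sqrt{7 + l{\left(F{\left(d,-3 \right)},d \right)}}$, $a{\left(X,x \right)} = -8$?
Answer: $-696 - 8 i \sqrt{15} \approx -696.0 - 30.984 i$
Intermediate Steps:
$l{\left(j,Y \right)} = 2 Y$
$b = 87$ ($b = 6 + 3 \left(-3 + 5 \cdot 6\right) = 6 + 3 \left(-3 + 30\right) = 6 + 3 \cdot 27 = 6 + 81 = 87$)
$q{\left(d \right)} = \sqrt{7 + 2 d}$
$a{\left(-3,4 \right)} \left(b + q{\left(-11 \right)}\right) = - 8 \left(87 + \sqrt{7 + 2 \left(-11\right)}\right) = - 8 \left(87 + \sqrt{7 - 22}\right) = - 8 \left(87 + \sqrt{-15}\right) = - 8 \left(87 + i \sqrt{15}\right) = -696 - 8 i \sqrt{15}$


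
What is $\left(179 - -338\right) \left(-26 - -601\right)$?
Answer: $297275$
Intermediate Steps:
$\left(179 - -338\right) \left(-26 - -601\right) = \left(179 + 338\right) \left(-26 + 601\right) = 517 \cdot 575 = 297275$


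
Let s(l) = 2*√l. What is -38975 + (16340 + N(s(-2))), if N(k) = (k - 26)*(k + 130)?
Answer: -26023 + 208*I*√2 ≈ -26023.0 + 294.16*I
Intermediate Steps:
N(k) = (-26 + k)*(130 + k)
-38975 + (16340 + N(s(-2))) = -38975 + (16340 + (-3380 + (2*√(-2))² + 104*(2*√(-2)))) = -38975 + (16340 + (-3380 + (2*(I*√2))² + 104*(2*(I*√2)))) = -38975 + (16340 + (-3380 + (2*I*√2)² + 104*(2*I*√2))) = -38975 + (16340 + (-3380 - 8 + 208*I*√2)) = -38975 + (16340 + (-3388 + 208*I*√2)) = -38975 + (12952 + 208*I*√2) = -26023 + 208*I*√2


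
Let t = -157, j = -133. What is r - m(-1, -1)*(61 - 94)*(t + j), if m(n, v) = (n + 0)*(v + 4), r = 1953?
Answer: 30663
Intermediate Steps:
m(n, v) = n*(4 + v)
r - m(-1, -1)*(61 - 94)*(t + j) = 1953 - (-(4 - 1))*(61 - 94)*(-157 - 133) = 1953 - (-1*3)*(-33*(-290)) = 1953 - (-3)*9570 = 1953 - 1*(-28710) = 1953 + 28710 = 30663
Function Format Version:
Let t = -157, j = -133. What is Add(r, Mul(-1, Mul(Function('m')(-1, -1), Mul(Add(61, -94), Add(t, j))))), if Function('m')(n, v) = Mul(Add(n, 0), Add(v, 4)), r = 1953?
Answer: 30663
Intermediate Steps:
Function('m')(n, v) = Mul(n, Add(4, v))
Add(r, Mul(-1, Mul(Function('m')(-1, -1), Mul(Add(61, -94), Add(t, j))))) = Add(1953, Mul(-1, Mul(Mul(-1, Add(4, -1)), Mul(Add(61, -94), Add(-157, -133))))) = Add(1953, Mul(-1, Mul(Mul(-1, 3), Mul(-33, -290)))) = Add(1953, Mul(-1, Mul(-3, 9570))) = Add(1953, Mul(-1, -28710)) = Add(1953, 28710) = 30663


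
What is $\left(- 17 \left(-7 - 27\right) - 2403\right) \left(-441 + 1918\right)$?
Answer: $-2695525$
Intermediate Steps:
$\left(- 17 \left(-7 - 27\right) - 2403\right) \left(-441 + 1918\right) = \left(\left(-17\right) \left(-34\right) - 2403\right) 1477 = \left(578 - 2403\right) 1477 = \left(-1825\right) 1477 = -2695525$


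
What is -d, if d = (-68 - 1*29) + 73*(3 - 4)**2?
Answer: 24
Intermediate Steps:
d = -24 (d = (-68 - 29) + 73*(-1)**2 = -97 + 73*1 = -97 + 73 = -24)
-d = -1*(-24) = 24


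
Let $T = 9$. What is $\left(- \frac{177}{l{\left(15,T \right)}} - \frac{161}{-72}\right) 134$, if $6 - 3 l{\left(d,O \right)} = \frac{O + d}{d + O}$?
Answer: $- \frac{2507609}{180} \approx -13931.0$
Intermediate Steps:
$l{\left(d,O \right)} = \frac{5}{3}$ ($l{\left(d,O \right)} = 2 - \frac{\left(O + d\right) \frac{1}{d + O}}{3} = 2 - \frac{\left(O + d\right) \frac{1}{O + d}}{3} = 2 - \frac{1}{3} = \frac{5}{3}$)
$\left(- \frac{177}{l{\left(15,T \right)}} - \frac{161}{-72}\right) 134 = \left(- \frac{177}{\frac{5}{3}} - \frac{161}{-72}\right) 134 = \left(\left(-177\right) \frac{3}{5} - - \frac{161}{72}\right) 134 = \left(- \frac{531}{5} + \frac{161}{72}\right) 134 = \left(- \frac{37427}{360}\right) 134 = - \frac{2507609}{180}$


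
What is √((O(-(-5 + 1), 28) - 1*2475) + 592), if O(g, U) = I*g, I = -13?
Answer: 3*I*√215 ≈ 43.989*I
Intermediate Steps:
O(g, U) = -13*g
√((O(-(-5 + 1), 28) - 1*2475) + 592) = √((-(-13)*(-5 + 1) - 1*2475) + 592) = √((-(-13)*(-4) - 2475) + 592) = √((-13*4 - 2475) + 592) = √((-52 - 2475) + 592) = √(-2527 + 592) = √(-1935) = 3*I*√215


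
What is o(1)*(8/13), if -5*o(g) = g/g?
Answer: -8/65 ≈ -0.12308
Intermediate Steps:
o(g) = -⅕ (o(g) = -g/(5*g) = -⅕*1 = -⅕)
o(1)*(8/13) = -8/(5*13) = -⅕*8/13 = -8/65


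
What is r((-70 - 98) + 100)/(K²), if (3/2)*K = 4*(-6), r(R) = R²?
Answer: 289/16 ≈ 18.063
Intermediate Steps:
K = -16 (K = 2*(4*(-6))/3 = (⅔)*(-24) = -16)
r((-70 - 98) + 100)/(K²) = ((-70 - 98) + 100)²/((-16)²) = (-168 + 100)²/256 = (-68)²*(1/256) = 4624*(1/256) = 289/16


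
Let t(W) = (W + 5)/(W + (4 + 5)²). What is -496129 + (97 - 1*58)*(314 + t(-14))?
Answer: -32420512/67 ≈ -4.8389e+5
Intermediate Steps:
t(W) = (5 + W)/(81 + W) (t(W) = (5 + W)/(W + 9²) = (5 + W)/(W + 81) = (5 + W)/(81 + W))
-496129 + (97 - 1*58)*(314 + t(-14)) = -496129 + (97 - 1*58)*(314 + (5 - 14)/(81 - 14)) = -496129 + (97 - 58)*(314 - 9/67) = -496129 + 39*(314 + (1/67)*(-9)) = -496129 + 39*(314 - 9/67) = -496129 + 39*(21029/67) = -496129 + 820131/67 = -32420512/67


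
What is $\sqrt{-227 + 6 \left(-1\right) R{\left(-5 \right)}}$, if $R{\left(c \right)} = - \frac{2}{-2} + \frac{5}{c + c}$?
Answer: $i \sqrt{230} \approx 15.166 i$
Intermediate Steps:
$R{\left(c \right)} = 1 + \frac{5}{2 c}$ ($R{\left(c \right)} = \left(-2\right) \left(- \frac{1}{2}\right) + \frac{5}{2 c} = 1 + 5 \frac{1}{2 c} = 1 + \frac{5}{2 c}$)
$\sqrt{-227 + 6 \left(-1\right) R{\left(-5 \right)}} = \sqrt{-227 + 6 \left(-1\right) \frac{\frac{5}{2} - 5}{-5}} = \sqrt{-227 - 6 \left(\left(- \frac{1}{5}\right) \left(- \frac{5}{2}\right)\right)} = \sqrt{-227 - 3} = \sqrt{-230} = i \sqrt{230}$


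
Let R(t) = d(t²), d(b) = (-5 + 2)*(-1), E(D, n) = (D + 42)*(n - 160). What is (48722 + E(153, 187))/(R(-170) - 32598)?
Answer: -53987/32595 ≈ -1.6563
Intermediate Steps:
E(D, n) = (-160 + n)*(42 + D) (E(D, n) = (42 + D)*(-160 + n) = (-160 + n)*(42 + D))
d(b) = 3 (d(b) = -3*(-1) = 3)
R(t) = 3
(48722 + E(153, 187))/(R(-170) - 32598) = (48722 + (-6720 - 160*153 + 42*187 + 153*187))/(3 - 32598) = (48722 + (-6720 - 24480 + 7854 + 28611))/(-32595) = (48722 + 5265)*(-1/32595) = 53987*(-1/32595) = -53987/32595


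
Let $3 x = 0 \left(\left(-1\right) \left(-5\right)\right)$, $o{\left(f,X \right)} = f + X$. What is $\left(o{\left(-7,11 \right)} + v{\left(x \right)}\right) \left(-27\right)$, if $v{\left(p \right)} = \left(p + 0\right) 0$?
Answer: $-108$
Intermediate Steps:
$o{\left(f,X \right)} = X + f$
$x = 0$ ($x = \frac{0 \left(\left(-1\right) \left(-5\right)\right)}{3} = \frac{0 \cdot 5}{3} = \frac{1}{3} \cdot 0 = 0$)
$v{\left(p \right)} = 0$ ($v{\left(p \right)} = p 0 = 0$)
$\left(o{\left(-7,11 \right)} + v{\left(x \right)}\right) \left(-27\right) = \left(\left(11 - 7\right) + 0\right) \left(-27\right) = \left(4 + 0\right) \left(-27\right) = 4 \left(-27\right) = -108$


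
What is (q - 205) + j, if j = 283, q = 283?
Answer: 361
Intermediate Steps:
(q - 205) + j = (283 - 205) + 283 = 78 + 283 = 361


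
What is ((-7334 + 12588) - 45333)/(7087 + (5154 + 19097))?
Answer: -40079/31338 ≈ -1.2789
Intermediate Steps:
((-7334 + 12588) - 45333)/(7087 + (5154 + 19097)) = (5254 - 45333)/(7087 + 24251) = -40079/31338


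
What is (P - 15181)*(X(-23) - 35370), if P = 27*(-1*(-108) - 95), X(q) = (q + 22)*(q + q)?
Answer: 523854920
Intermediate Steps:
X(q) = 2*q*(22 + q) (X(q) = (22 + q)*(2*q) = 2*q*(22 + q))
P = 351 (P = 27*(108 - 95) = 27*13 = 351)
(P - 15181)*(X(-23) - 35370) = (351 - 15181)*(2*(-23)*(22 - 23) - 35370) = -14830*(2*(-23)*(-1) - 35370) = -14830*(46 - 35370) = -14830*(-35324) = 523854920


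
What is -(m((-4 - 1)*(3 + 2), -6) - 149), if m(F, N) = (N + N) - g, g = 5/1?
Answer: 166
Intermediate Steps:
g = 5 (g = 5*1 = 5)
m(F, N) = -5 + 2*N (m(F, N) = (N + N) - 1*5 = 2*N - 5 = -5 + 2*N)
-(m((-4 - 1)*(3 + 2), -6) - 149) = -((-5 + 2*(-6)) - 149) = -((-5 - 12) - 149) = -(-17 - 149) = -1*(-166) = 166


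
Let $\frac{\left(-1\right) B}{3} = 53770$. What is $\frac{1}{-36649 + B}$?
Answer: $- \frac{1}{197959} \approx -5.0516 \cdot 10^{-6}$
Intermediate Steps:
$B = -161310$ ($B = \left(-3\right) 53770 = -161310$)
$\frac{1}{-36649 + B} = \frac{1}{-36649 - 161310} = \frac{1}{-197959} = - \frac{1}{197959}$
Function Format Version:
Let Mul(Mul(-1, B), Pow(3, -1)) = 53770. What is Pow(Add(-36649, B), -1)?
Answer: Rational(-1, 197959) ≈ -5.0516e-6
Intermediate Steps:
B = -161310 (B = Mul(-3, 53770) = -161310)
Pow(Add(-36649, B), -1) = Pow(Add(-36649, -161310), -1) = Pow(-197959, -1) = Rational(-1, 197959)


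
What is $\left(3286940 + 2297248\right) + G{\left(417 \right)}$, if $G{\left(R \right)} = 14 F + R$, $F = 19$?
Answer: $5584871$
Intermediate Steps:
$G{\left(R \right)} = 266 + R$ ($G{\left(R \right)} = 14 \cdot 19 + R = 266 + R$)
$\left(3286940 + 2297248\right) + G{\left(417 \right)} = \left(3286940 + 2297248\right) + \left(266 + 417\right) = 5584188 + 683 = 5584871$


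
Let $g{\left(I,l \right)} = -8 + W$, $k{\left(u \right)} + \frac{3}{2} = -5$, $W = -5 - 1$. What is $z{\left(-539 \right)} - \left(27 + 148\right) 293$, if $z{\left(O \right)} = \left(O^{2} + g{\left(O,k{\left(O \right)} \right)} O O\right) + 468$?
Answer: $-3827580$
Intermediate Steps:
$W = -6$
$k{\left(u \right)} = - \frac{13}{2}$ ($k{\left(u \right)} = - \frac{3}{2} - 5 = - \frac{13}{2}$)
$g{\left(I,l \right)} = -14$ ($g{\left(I,l \right)} = -8 - 6 = -14$)
$z{\left(O \right)} = 468 - 13 O^{2}$ ($z{\left(O \right)} = \left(O^{2} + - 14 O O\right) + 468 = \left(O^{2} - 14 O^{2}\right) + 468 = - 13 O^{2} + 468 = 468 - 13 O^{2}$)
$z{\left(-539 \right)} - \left(27 + 148\right) 293 = \left(468 - 13 \left(-539\right)^{2}\right) - \left(27 + 148\right) 293 = \left(468 - 3776773\right) - 175 \cdot 293 = \left(468 - 3776773\right) - 51275 = -3776305 - 51275 = -3827580$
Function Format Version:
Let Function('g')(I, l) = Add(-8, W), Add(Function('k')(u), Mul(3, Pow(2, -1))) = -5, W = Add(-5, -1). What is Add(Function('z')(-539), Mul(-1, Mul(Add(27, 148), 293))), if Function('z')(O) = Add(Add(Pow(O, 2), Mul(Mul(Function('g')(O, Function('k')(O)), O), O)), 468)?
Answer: -3827580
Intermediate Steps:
W = -6
Function('k')(u) = Rational(-13, 2) (Function('k')(u) = Add(Rational(-3, 2), -5) = Rational(-13, 2))
Function('g')(I, l) = -14 (Function('g')(I, l) = Add(-8, -6) = -14)
Function('z')(O) = Add(468, Mul(-13, Pow(O, 2))) (Function('z')(O) = Add(Add(Pow(O, 2), Mul(Mul(-14, O), O)), 468) = Add(Add(Pow(O, 2), Mul(-14, Pow(O, 2))), 468) = Add(Mul(-13, Pow(O, 2)), 468) = Add(468, Mul(-13, Pow(O, 2))))
Add(Function('z')(-539), Mul(-1, Mul(Add(27, 148), 293))) = Add(Add(468, Mul(-13, Pow(-539, 2))), Mul(-1, Mul(Add(27, 148), 293))) = Add(Add(468, Mul(-13, 290521)), Mul(-1, Mul(175, 293))) = Add(Add(468, -3776773), Mul(-1, 51275)) = Add(-3776305, -51275) = -3827580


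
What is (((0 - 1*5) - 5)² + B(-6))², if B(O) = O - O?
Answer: 10000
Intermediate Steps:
B(O) = 0
(((0 - 1*5) - 5)² + B(-6))² = (((0 - 1*5) - 5)² + 0)² = (((0 - 5) - 5)² + 0)² = ((-5 - 5)² + 0)² = ((-10)² + 0)² = (100 + 0)² = 100² = 10000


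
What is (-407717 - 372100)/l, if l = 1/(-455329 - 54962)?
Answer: 397933596747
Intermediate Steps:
l = -1/510291 (l = 1/(-510291) = -1/510291 ≈ -1.9597e-6)
(-407717 - 372100)/l = (-407717 - 372100)/(-1/510291) = -779817*(-510291) = 397933596747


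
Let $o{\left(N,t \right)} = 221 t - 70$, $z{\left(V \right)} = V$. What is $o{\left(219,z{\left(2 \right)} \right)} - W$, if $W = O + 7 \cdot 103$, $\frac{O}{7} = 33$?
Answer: $-580$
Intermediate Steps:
$O = 231$ ($O = 7 \cdot 33 = 231$)
$o{\left(N,t \right)} = -70 + 221 t$
$W = 952$ ($W = 231 + 7 \cdot 103 = 231 + 721 = 952$)
$o{\left(219,z{\left(2 \right)} \right)} - W = \left(-70 + 221 \cdot 2\right) - 952 = \left(-70 + 442\right) - 952 = 372 - 952 = -580$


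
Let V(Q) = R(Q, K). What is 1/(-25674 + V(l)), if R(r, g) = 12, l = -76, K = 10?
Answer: -1/25662 ≈ -3.8968e-5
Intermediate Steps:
V(Q) = 12
1/(-25674 + V(l)) = 1/(-25674 + 12) = 1/(-25662) = -1/25662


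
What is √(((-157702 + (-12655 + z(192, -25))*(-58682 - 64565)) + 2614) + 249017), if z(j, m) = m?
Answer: √1562865889 ≈ 39533.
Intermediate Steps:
√(((-157702 + (-12655 + z(192, -25))*(-58682 - 64565)) + 2614) + 249017) = √(((-157702 + (-12655 - 25)*(-58682 - 64565)) + 2614) + 249017) = √(((-157702 - 12680*(-123247)) + 2614) + 249017) = √(((-157702 + 1562771960) + 2614) + 249017) = √((1562614258 + 2614) + 249017) = √(1562616872 + 249017) = √1562865889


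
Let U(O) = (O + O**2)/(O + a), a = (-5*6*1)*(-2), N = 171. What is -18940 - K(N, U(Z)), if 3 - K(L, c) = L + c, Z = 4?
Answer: -300347/16 ≈ -18772.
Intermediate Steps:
a = 60 (a = -30*1*(-2) = -30*(-2) = 60)
U(O) = (O + O**2)/(60 + O) (U(O) = (O + O**2)/(O + 60) = (O + O**2)/(60 + O))
K(L, c) = 3 - L - c (K(L, c) = 3 - (L + c) = 3 + (-L - c) = 3 - L - c)
-18940 - K(N, U(Z)) = -18940 - (3 - 1*171 - 4*(1 + 4)/(60 + 4)) = -18940 - (3 - 171 - 4*5/64) = -18940 - (3 - 171 - 1*5/16) = -18940 - (3 - 171 - 5/16) = -18940 - 1*(-2693/16) = -18940 + 2693/16 = -300347/16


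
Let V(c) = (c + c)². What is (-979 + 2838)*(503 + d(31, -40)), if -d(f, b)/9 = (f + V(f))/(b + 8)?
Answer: 94755089/32 ≈ 2.9611e+6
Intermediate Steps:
V(c) = 4*c² (V(c) = (2*c)² = 4*c²)
d(f, b) = -9*(f + 4*f²)/(8 + b) (d(f, b) = -9*(f + 4*f²)/(b + 8) = -9*(f + 4*f²)/(8 + b))
(-979 + 2838)*(503 + d(31, -40)) = (-979 + 2838)*(503 + 9*31*(-1 - 4*31)/(8 - 40)) = 1859*(503 + 9*31*(-1 - 124)/(-32)) = 1859*(503 + 9*31*(-1/32)*(-125)) = 1859*(503 + 34875/32) = 1859*(50971/32) = 94755089/32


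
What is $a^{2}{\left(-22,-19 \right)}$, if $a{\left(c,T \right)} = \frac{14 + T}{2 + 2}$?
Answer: $\frac{25}{16} \approx 1.5625$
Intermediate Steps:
$a{\left(c,T \right)} = \frac{7}{2} + \frac{T}{4}$ ($a{\left(c,T \right)} = \frac{14 + T}{4} = \left(14 + T\right) \frac{1}{4} = \frac{7}{2} + \frac{T}{4}$)
$a^{2}{\left(-22,-19 \right)} = \left(\frac{7}{2} + \frac{1}{4} \left(-19\right)\right)^{2} = \left(\frac{7}{2} - \frac{19}{4}\right)^{2} = \left(- \frac{5}{4}\right)^{2} = \frac{25}{16}$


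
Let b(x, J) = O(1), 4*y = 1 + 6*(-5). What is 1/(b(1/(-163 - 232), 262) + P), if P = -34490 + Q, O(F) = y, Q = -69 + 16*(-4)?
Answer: -4/138521 ≈ -2.8877e-5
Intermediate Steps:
Q = -133 (Q = -69 - 64 = -133)
y = -29/4 (y = (1 + 6*(-5))/4 = (1 - 30)/4 = (¼)*(-29) = -29/4 ≈ -7.2500)
O(F) = -29/4
P = -34623 (P = -34490 - 133 = -34623)
b(x, J) = -29/4
1/(b(1/(-163 - 232), 262) + P) = 1/(-29/4 - 34623) = 1/(-138521/4) = -4/138521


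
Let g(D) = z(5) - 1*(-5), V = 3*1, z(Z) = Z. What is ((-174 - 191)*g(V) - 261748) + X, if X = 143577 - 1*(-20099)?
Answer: -101722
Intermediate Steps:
X = 163676 (X = 143577 + 20099 = 163676)
V = 3
g(D) = 10 (g(D) = 5 - 1*(-5) = 5 + 5 = 10)
((-174 - 191)*g(V) - 261748) + X = ((-174 - 191)*10 - 261748) + 163676 = (-365*10 - 261748) + 163676 = (-3650 - 261748) + 163676 = -265398 + 163676 = -101722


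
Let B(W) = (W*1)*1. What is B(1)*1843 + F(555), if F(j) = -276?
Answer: 1567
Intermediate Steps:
B(W) = W (B(W) = W*1 = W)
B(1)*1843 + F(555) = 1*1843 - 276 = 1843 - 276 = 1567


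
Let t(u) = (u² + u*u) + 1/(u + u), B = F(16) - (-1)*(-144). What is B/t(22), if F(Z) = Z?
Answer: -5632/42593 ≈ -0.13223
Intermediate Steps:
B = -128 (B = 16 - (-1)*(-144) = 16 - 1*144 = 16 - 144 = -128)
t(u) = 1/(2*u) + 2*u² (t(u) = (u² + u²) + 1/(2*u) = 2*u² + 1/(2*u) = 1/(2*u) + 2*u²)
B/t(22) = -128*44/(1 + 4*22³) = -128*44/(1 + 4*10648) = -128*44/(1 + 42592) = -128/((½)*(1/22)*42593) = -128/42593/44 = -128*44/42593 = -5632/42593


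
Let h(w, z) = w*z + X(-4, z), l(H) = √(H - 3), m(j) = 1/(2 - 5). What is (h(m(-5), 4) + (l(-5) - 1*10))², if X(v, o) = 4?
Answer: 412/9 - 88*I*√2/3 ≈ 45.778 - 41.484*I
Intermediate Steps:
m(j) = -⅓ (m(j) = 1/(-3) = -⅓)
l(H) = √(-3 + H)
h(w, z) = 4 + w*z (h(w, z) = w*z + 4 = 4 + w*z)
(h(m(-5), 4) + (l(-5) - 1*10))² = ((4 - ⅓*4) + (√(-3 - 5) - 1*10))² = ((4 - 4/3) + (√(-8) - 10))² = (8/3 + (2*I*√2 - 10))² = (8/3 + (-10 + 2*I*√2))² = (-22/3 + 2*I*√2)²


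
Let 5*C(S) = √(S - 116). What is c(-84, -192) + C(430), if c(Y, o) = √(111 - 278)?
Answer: √314/5 + I*√167 ≈ 3.544 + 12.923*I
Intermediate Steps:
c(Y, o) = I*√167 (c(Y, o) = √(-167) = I*√167)
C(S) = √(-116 + S)/5 (C(S) = √(S - 116)/5 = √(-116 + S)/5)
c(-84, -192) + C(430) = I*√167 + √(-116 + 430)/5 = I*√167 + √314/5 = √314/5 + I*√167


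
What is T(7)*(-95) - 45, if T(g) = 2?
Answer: -235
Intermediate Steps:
T(7)*(-95) - 45 = 2*(-95) - 45 = -190 - 45 = -235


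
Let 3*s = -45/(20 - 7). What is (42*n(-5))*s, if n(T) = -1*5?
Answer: 3150/13 ≈ 242.31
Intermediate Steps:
n(T) = -5
s = -15/13 (s = (-45/(20 - 7))/3 = (-45/13)/3 = (-45*1/13)/3 = (⅓)*(-45/13) = -15/13 ≈ -1.1538)
(42*n(-5))*s = (42*(-5))*(-15/13) = -210*(-15/13) = 3150/13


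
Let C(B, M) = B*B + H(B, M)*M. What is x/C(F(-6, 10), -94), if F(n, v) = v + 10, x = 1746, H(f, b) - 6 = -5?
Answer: 97/17 ≈ 5.7059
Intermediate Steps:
H(f, b) = 1 (H(f, b) = 6 - 5 = 1)
F(n, v) = 10 + v
C(B, M) = M + B² (C(B, M) = B*B + 1*M = B² + M = M + B²)
x/C(F(-6, 10), -94) = 1746/(-94 + (10 + 10)²) = 1746/(-94 + 20²) = 1746/(-94 + 400) = 1746/306 = 1746*(1/306) = 97/17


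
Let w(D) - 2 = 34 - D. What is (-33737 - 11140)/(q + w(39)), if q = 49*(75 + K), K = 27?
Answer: -14959/1665 ≈ -8.9844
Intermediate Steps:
w(D) = 36 - D (w(D) = 2 + (34 - D) = 36 - D)
q = 4998 (q = 49*(75 + 27) = 49*102 = 4998)
(-33737 - 11140)/(q + w(39)) = (-33737 - 11140)/(4998 + (36 - 1*39)) = -44877/(4998 + (36 - 39)) = -44877/(4998 - 3) = -44877/4995 = -44877*1/4995 = -14959/1665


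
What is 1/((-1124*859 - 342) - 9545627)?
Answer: -1/10511485 ≈ -9.5134e-8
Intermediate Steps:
1/((-1124*859 - 342) - 9545627) = 1/((-965516 - 342) - 9545627) = 1/(-965858 - 9545627) = 1/(-10511485) = -1/10511485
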